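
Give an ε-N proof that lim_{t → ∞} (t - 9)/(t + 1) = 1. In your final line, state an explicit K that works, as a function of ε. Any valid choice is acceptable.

K = 10/ε

Let ε > 0 be given. We seek K > 0 such that t > K implies |(t - 9)/(t + 1) − 1| < ε.
(t - 9)/(t + 1) − 1 = ((t - 9) − (t + 1)) / ((t + 1)) = -10/((t + 1)).
For t > 0 we have t + 1 > t, so |(t - 9)/(t + 1) − 1| = 10/((t + 1)) < 10/(t) = 10/t.
Thus |(t - 9)/(t + 1) − 1| < ε whenever t > 10/ε.
Take K = 10/ε. If t > K then |(t - 9)/(t + 1) − 1| < 10/t < ε.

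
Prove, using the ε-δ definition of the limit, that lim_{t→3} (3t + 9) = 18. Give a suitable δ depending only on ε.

Let ε > 0 be given. We need δ > 0 so that 0 < |t − 3| < δ implies |(3t + 9) − 18| < ε.
Since (3t + 9) − 18 = 3(t − 3), we have |(3t + 9) − 18| = 3|t − 3|.
Thus it suffices that |t − 3| < ε/3.
Take δ = ε/3. If 0 < |t − 3| < δ then |(3t + 9) − 18| = 3|t − 3| < 3·(ε/3) = ε.

δ = ε/3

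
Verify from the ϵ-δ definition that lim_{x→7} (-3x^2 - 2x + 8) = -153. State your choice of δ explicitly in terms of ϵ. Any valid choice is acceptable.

Let ϵ > 0 be given. We want δ > 0 such that 0 < |x − 7| < δ implies |(-3x^2 - 2x + 8) + 153| < ϵ.
(-3x^2 - 2x + 8) + 153 = -3x^2 - 2x + 161 = (x − 7)(-3x - 23).
So |(-3x^2 - 2x + 8) + 153| = |x − 7|·|-3x - 23|.
Assume first that |x − 7| < 1, so |x| < 8. Then |-3x - 23| ≤ 3·8 + 23 = 47.
Hence |(-3x^2 - 2x + 8) + 153| ≤ 47|x − 7| < ϵ provided |x − 7| < ϵ/47.
Choosing δ = min(1, ϵ/47) ensures both conditions, hence |(-3x^2 - 2x + 8) + 153| < ϵ.

δ = min(1, ϵ/47)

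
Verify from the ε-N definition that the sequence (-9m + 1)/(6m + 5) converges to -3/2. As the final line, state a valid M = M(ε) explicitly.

Let ε > 0 be given. For m ≥ 1, |(-9m + 1)/(6m + 5) + 3/2| = |51|/(6(6m + 5)) = 51/(6(6m + 5)).
Since 6m + 5 ≥ 6m for m ≥ 1, this is ≤ 51/(6·6m) = (17/12)/m.
So |(-9m + 1)/(6m + 5) + 3/2| < ε whenever m > (17/12)/ε.
Take M = (17/12)/ε. If m > M then |(-9m + 1)/(6m + 5) + 3/2| ≤ (17/12)/m < ε.

M = (17/12)/ε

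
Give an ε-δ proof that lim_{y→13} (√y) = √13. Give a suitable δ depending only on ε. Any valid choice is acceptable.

Let ε > 0. We want δ > 0 such that 0 < |y − 13| < δ implies |√y − √13| < ε.
Multiplying by the conjugate, |√y − √13| = |y − 13|/(√y + √13).
Restrict δ ≤ 13 so that |y − 13| < 13 forces y > 0, and then √y + √13 > √13.
Hence |√y − √13| < |y − 13|/√13, which is < ε once |y − 13| < √13·ε.
Take δ = min(13, √13·ε). If 0 < |y − 13| < δ then y > 0 and |√y − √13| < |y − 13|/√13 < ε.

δ = min(13, √13·ε)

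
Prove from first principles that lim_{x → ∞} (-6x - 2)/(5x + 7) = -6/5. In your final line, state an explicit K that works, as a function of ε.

K = (32/25)/ε

Fix ε > 0. We seek K > 0 such that x > K implies |(-6x - 2)/(5x + 7) + 6/5| < ε.
(-6x - 2)/(5x + 7) + 6/5 = (5(-6x - 2) − (-6)(5x + 7)) / (5(5x + 7)) = 32/(5(5x + 7)).
For x > 0 we have 5x + 7 > 5x, so |(-6x - 2)/(5x + 7) + 6/5| = 32/(5(5x + 7)) < 32/(5·5x) = (32/25)/x.
Thus |(-6x - 2)/(5x + 7) + 6/5| < ε whenever x > (32/25)/ε.
Take K = (32/25)/ε. If x > K then |(-6x - 2)/(5x + 7) + 6/5| < (32/25)/x < ε.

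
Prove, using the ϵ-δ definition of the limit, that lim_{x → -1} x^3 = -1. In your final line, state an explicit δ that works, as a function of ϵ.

Let ϵ > 0 be given. We seek δ > 0 with 0 < |x + 1| < δ ⇒ |x^3 + 1| < ϵ.
Factor: x^3 + 1 = (x + 1)(x^2 - x + 1), so |x^3 + 1| = |x + 1|·|x^2 - x + 1|.
Impose δ ≤ 1 so that |x| < 2; then |x^2 - x + 1| ≤ 7.
Hence |x^3 + 1| ≤ 7|x + 1|, which is < ϵ once |x + 1| < ϵ/7.
Take δ = min(1, ϵ/7). If 0 < |x + 1| < δ then both bounds hold and |x^3 + 1| ≤ 7|x + 1| < 7·(ϵ/7) = ϵ.

δ = min(1, ϵ/7)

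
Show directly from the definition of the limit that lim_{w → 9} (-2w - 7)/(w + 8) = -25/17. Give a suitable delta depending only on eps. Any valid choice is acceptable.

delta = min(17/2, (289/18)eps)

Let eps > 0 be given. We want delta > 0 with 0 < |w − 9| < delta ⇒ |(-2w - 7)/(w + 8) + 25/17| < eps.
Combining over a common denominator, (-2w - 7)/(w + 8) + 25/17 = [(-2w - 7)·17 − (-25)·(w + 8)] / [17·(w + 8)] = -9(w − 9) / (17(w + 8)).
So |(-2w - 7)/(w + 8) + 25/17| = 9|w − 9| / (17·|w + 8|).
Require delta ≤ 17/2, so |w + 8| ≥ |17| − |w − 9| > 17 − 17/2 = 17/2.
Hence |(-2w - 7)/(w + 8) + 25/17| < 9|w − 9|/(17·(17/2)) = (18/289)|w − 9|, which is < eps once |w − 9| < (289/18)eps.
Take delta = min(17/2, (289/18)eps). Then 0 < |w − 9| < delta forces both bounds, so |(-2w - 7)/(w + 8) + 25/17| < eps.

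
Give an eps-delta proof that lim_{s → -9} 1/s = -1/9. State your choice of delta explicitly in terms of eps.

delta = min(9/2, (81/2)eps)

Let eps > 0 be given. We seek delta > 0 such that 0 < |s + 9| < delta implies |1/s + 1/9| < eps.
|1/s + 1/9| = |-9 − s|/(9·|s|) = |s + 9|/(9|s|).
Restrict delta ≤ 9/2. Then |s + 9| < 9/2 gives |s| > 9/2, so 9|s| > 81/2.
Then |1/s + 1/9| < |s + 9|/(81/2), which is < eps when |s + 9| < (81/2)eps.
Take delta = min(9/2, (81/2)eps). Then 0 < |s + 9| < delta gives both |s + 9| < 9/2 and |s + 9| < (81/2)eps, so |1/s + 1/9| < eps.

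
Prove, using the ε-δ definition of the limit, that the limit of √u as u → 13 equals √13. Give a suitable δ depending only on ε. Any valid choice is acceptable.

Suppose ε > 0. We want δ > 0 such that 0 < |u − 13| < δ implies |√u − √13| < ε.
Rationalise: √u − √13 = (u − 13)/(√u + √13), so |√u − √13| = |u − 13|/(√u + √13).
Restrict δ ≤ 13 so that |u − 13| < 13 forces u > 0, and then √u + √13 > √13.
Hence |√u − √13| < |u − 13|/√13, which is < ε once |u − 13| < √13·ε.
Take δ = min(13, √13·ε). If 0 < |u − 13| < δ then u > 0 and |√u − √13| < |u − 13|/√13 < ε.

δ = min(13, √13·ε)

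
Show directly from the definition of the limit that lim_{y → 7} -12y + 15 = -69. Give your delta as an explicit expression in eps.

Let eps > 0 be given. We need delta > 0 so that 0 < |y − 7| < delta implies |(-12y + 15) + 69| < eps.
|(-12y + 15) + 69| = |-12y + 84| = 12|y − 7|.
Thus it suffices that |y − 7| < eps/12.
Choosing delta = eps/12 gives |(-12y + 15) + 69| = 12|y − 7| < eps whenever |y − 7| < delta.

delta = eps/12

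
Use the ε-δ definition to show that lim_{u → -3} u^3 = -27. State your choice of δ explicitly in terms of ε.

Let ε > 0. We seek δ > 0 with 0 < |u + 3| < δ ⇒ |u^3 + 27| < ε.
Factor: u^3 + 27 = (u + 3)(u^2 - 3u + 9), so |u^3 + 27| = |u + 3|·|u^2 - 3u + 9|.
Impose δ ≤ 1 so that |u| < 4; then |u^2 - 3u + 9| ≤ 37.
Hence |u^3 + 27| ≤ 37|u + 3|, which is < ε once |u + 3| < ε/37.
Take δ = min(1, ε/37). If 0 < |u + 3| < δ then both bounds hold and |u^3 + 27| ≤ 37|u + 3| < 37·(ε/37) = ε.

δ = min(1, ε/37)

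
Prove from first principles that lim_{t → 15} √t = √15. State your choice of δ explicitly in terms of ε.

δ = min(15, √15·ε)

Suppose ε > 0. We want δ > 0 such that 0 < |t − 15| < δ implies |√t − √15| < ε.
Multiplying by the conjugate, |√t − √15| = |t − 15|/(√t + √15).
Restrict δ ≤ 15 so that |t − 15| < 15 forces t > 0, and then √t + √15 > √15.
Hence |√t − √15| < |t − 15|/√15, which is < ε once |t − 15| < √15·ε.
Take δ = min(15, √15·ε). If 0 < |t − 15| < δ then t > 0 and |√t − √15| < |t − 15|/√15 < ε.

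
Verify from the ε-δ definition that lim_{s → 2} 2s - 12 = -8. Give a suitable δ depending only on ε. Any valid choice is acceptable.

δ = ε/2

Let ε > 0. We need δ > 0 so that 0 < |s − 2| < δ implies |(2s - 12) + 8| < ε.
Since (2s - 12) + 8 = 2(s − 2), we have |(2s - 12) + 8| = 2|s − 2|.
So 2|s − 2| < ε exactly when |s − 2| < ε/2.
Choosing δ = ε/2 gives |(2s - 12) + 8| = 2|s − 2| < ε whenever |s − 2| < δ.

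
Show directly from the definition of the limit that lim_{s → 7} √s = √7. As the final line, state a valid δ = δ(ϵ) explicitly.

δ = min(7, √7·ϵ)

Let ϵ > 0 be given. We want δ > 0 such that 0 < |s − 7| < δ implies |√s − √7| < ϵ.
Multiplying by the conjugate, |√s − √7| = |s − 7|/(√s + √7).
Restrict δ ≤ 7 so that |s − 7| < 7 forces s > 0, and then √s + √7 > √7.
Hence |√s − √7| < |s − 7|/√7, which is < ϵ once |s − 7| < √7·ϵ.
Take δ = min(7, √7·ϵ). If 0 < |s − 7| < δ then s > 0 and |√s − √7| < |s − 7|/√7 < ϵ.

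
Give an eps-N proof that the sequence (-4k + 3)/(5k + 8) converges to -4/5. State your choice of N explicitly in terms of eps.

Suppose eps > 0. For k ≥ 1, |(-4k + 3)/(5k + 8) + 4/5| = |47|/(5(5k + 8)) = 47/(5(5k + 8)).
Since 5k + 8 ≥ 5k for k ≥ 1, this is ≤ 47/(5·5k) = (47/25)/k.
So |(-4k + 3)/(5k + 8) + 4/5| < eps whenever k > (47/25)/eps.
Take N = (47/25)/eps. If k > N then |(-4k + 3)/(5k + 8) + 4/5| ≤ (47/25)/k < eps.

N = (47/25)/eps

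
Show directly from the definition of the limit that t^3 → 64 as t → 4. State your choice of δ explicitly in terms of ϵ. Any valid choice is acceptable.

δ = min(2, ϵ/76)

Let ϵ > 0 be given. We seek δ > 0 with 0 < |t − 4| < δ ⇒ |t^3 − 64| < ϵ.
Factor: t^3 − 64 = (t − 4)(t^2 + 4t + 16), so |t^3 − 64| = |t − 4|·|t^2 + 4t + 16|.
Restrict δ ≤ 2. Then |t − 4| < 2 gives |t| < 6, so by the triangle inequality |t^2 + 4t + 16| ≤ 6^2 + 4·6 + 16 = 76.
Hence |t^3 − 64| ≤ 76|t − 4|, which is < ϵ once |t − 4| < ϵ/76.
Take δ = min(2, ϵ/76). If 0 < |t − 4| < δ then both bounds hold and |t^3 − 64| ≤ 76|t − 4| < 76·(ϵ/76) = ϵ.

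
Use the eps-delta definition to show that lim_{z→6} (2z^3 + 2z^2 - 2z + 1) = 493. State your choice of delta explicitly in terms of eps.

delta = min(1, eps/278)

Fix eps > 0. We want delta > 0 such that 0 < |z − 6| < delta implies |(2z^3 + 2z^2 - 2z + 1) − 493| < eps.
(2z^3 + 2z^2 - 2z + 1) − 493 = 2z^3 + 2z^2 - 2z - 492 = (z − 6)(2z^2 + 14z + 82).
So |(2z^3 + 2z^2 - 2z + 1) − 493| = |z − 6|·|2z^2 + 14z + 82|.
Require delta ≤ 1. Then |z − 6| < 1 gives |z| < 7, and by the triangle inequality |2z^2 + 14z + 82| ≤ 2·7^2 + 14·7 + 82 = 278.
Hence |(2z^3 + 2z^2 - 2z + 1) − 493| ≤ 278|z − 6| < eps provided |z − 6| < eps/278.
Take delta = min(1, eps/278). Then 0 < |z − 6| < delta gives both |z − 6| < 1 and |z − 6| < eps/278, so |(2z^3 + 2z^2 - 2z + 1) − 493| < eps.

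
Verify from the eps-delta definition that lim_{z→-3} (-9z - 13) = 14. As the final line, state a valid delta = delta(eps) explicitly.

delta = eps/9

Let eps > 0 be given. We need delta > 0 so that 0 < |z + 3| < delta implies |(-9z - 13) − 14| < eps.
|(-9z - 13) − 14| = |-9z - 27| = 9|z + 3|.
Thus it suffices that |z + 3| < eps/9.
Choosing delta = eps/9 gives |(-9z - 13) − 14| = 9|z + 3| < eps whenever |z + 3| < delta.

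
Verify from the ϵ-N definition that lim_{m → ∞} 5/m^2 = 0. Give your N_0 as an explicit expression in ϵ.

Let ϵ > 0 be given. For m ≥ 1, |5/m^2 − 0| = 5/m^2.
5/m^2 < ϵ ⇔ m^2 > 5/ϵ ⇔ m > (5/ϵ)^{1/2}.
Take N_0 = (5/ϵ)^{1/2}. Then m > N_0 implies 5/m^2 < ϵ.

N_0 = (5/ϵ)^{1/2}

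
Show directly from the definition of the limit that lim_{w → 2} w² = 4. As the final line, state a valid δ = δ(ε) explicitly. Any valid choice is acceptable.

Fix ε > 0. We seek δ > 0 with 0 < |w − 2| < δ ⇒ |w² − 4| < ε.
Factor: w² − 4 = (w − 2)(w + 2), so |w² − 4| = |w − 2|·|w + 2|.
Impose δ ≤ 2 so that |w| < 4; then |w + 2| ≤ 6.
Hence |w² − 4| ≤ 6|w − 2|, which is < ε once |w − 2| < ε/6.
Take δ = min(2, ε/6). If 0 < |w − 2| < δ then both bounds hold and |w² − 4| ≤ 6|w − 2| < 6·(ε/6) = ε.

δ = min(2, ε/6)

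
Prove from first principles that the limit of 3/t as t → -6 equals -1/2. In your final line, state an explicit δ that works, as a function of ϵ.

δ = min(3, 6ϵ)

Suppose ϵ > 0. We seek δ > 0 such that 0 < |t + 6| < δ implies |3/t + 1/2| < ϵ.
|3/t + 1/2| = 3·|-6 − t|/(6·|t|) = 3|t + 6|/(6|t|).
Restrict δ ≤ 3. Then |t + 6| < 3 gives |t| > 3, so 6|t| > 18.
Then |3/t + 1/2| < 3|t + 6|/18, which is < ϵ when |t + 6| < 6ϵ.
Take δ = min(3, 6ϵ). Then 0 < |t + 6| < δ gives both |t + 6| < 3 and |t + 6| < 6ϵ, so |3/t + 1/2| < ϵ.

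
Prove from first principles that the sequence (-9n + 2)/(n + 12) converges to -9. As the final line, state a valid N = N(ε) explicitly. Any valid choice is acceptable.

N = 110/ε

Let ε > 0 be given. For n ≥ 1, |(-9n + 2)/(n + 12) + 9| = |110|/((n + 12)) = 110/((n + 12)).
Since n + 12 ≥ n for n ≥ 1, this is ≤ 110/(n) = 110/n.
So |(-9n + 2)/(n + 12) + 9| < ε whenever n > 110/ε.
Take N = 110/ε. If n > N then |(-9n + 2)/(n + 12) + 9| ≤ 110/n < ε.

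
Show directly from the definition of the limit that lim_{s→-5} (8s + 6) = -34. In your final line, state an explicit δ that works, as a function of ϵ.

Fix ϵ > 0. We need δ > 0 so that 0 < |s + 5| < δ implies |(8s + 6) + 34| < ϵ.
|(8s + 6) + 34| = |8s + 40| = 8|s + 5|.
So 8|s + 5| < ϵ exactly when |s + 5| < ϵ/8.
Choosing δ = ϵ/8 gives |(8s + 6) + 34| = 8|s + 5| < ϵ whenever |s + 5| < δ.

δ = ϵ/8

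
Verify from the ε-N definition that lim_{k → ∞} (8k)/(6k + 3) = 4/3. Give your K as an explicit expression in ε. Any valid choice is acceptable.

K = (2/3)/ε

Suppose ε > 0. For k ≥ 1, |(8k)/(6k + 3) − (4/3)| = |-24|/(6(6k + 3)) = 24/(6(6k + 3)).
Since 6k + 3 ≥ 6k for k ≥ 1, this is ≤ 24/(6·6k) = (2/3)/k.
So |(8k)/(6k + 3) − (4/3)| < ε whenever k > (2/3)/ε.
Take K = (2/3)/ε. If k > K then |(8k)/(6k + 3) − (4/3)| ≤ (2/3)/k < ε.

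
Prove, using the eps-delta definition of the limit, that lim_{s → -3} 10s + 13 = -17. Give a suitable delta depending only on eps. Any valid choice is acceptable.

Suppose eps > 0. We need delta > 0 so that 0 < |s + 3| < delta implies |(10s + 13) + 17| < eps.
Since (10s + 13) + 17 = 10(s + 3), we have |(10s + 13) + 17| = 10|s + 3|.
So 10|s + 3| < eps exactly when |s + 3| < eps/10.
Choosing delta = eps/10 gives |(10s + 13) + 17| = 10|s + 3| < eps whenever |s + 3| < delta.

delta = eps/10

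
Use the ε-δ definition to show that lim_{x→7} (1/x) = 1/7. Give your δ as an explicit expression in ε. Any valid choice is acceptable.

δ = min(7/2, (49/2)ε)

Suppose ε > 0. We seek δ > 0 such that 0 < |x − 7| < δ implies |1/x − (1/7)| < ε.
|1/x − (1/7)| = |7 − x|/(7·|x|) = |x − 7|/(7|x|).
Require δ ≤ 7/2 so that |x| > 7 − 7/2 = 7/2, hence 7|x| > 49/2.
Then |1/x − (1/7)| < |x − 7|/(49/2), which is < ε when |x − 7| < (49/2)ε.
Take δ = min(7/2, (49/2)ε). Then 0 < |x − 7| < δ gives both |x − 7| < 7/2 and |x − 7| < (49/2)ε, so |1/x − (1/7)| < ε.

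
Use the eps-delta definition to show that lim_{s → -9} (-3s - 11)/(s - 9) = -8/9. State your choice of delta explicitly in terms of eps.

Fix eps > 0. We want delta > 0 with 0 < |s + 9| < delta ⇒ |(-3s - 11)/(s - 9) + 8/9| < eps.
Combining over a common denominator, (-3s - 11)/(s - 9) + 8/9 = [(-3s - 11)·(-18) − 16·(s - 9)] / [(-18)·(s - 9)] = 38(s + 9) / ((-18)(s - 9)).
So |(-3s - 11)/(s - 9) + 8/9| = 38|s + 9| / (18·|s − 9|).
Restrict delta ≤ 9. Then |s + 9| < 9 gives |s − 9| = |(s + 9) + (-18)| ≥ 18 − 9 = 9.
Hence |(-3s - 11)/(s - 9) + 8/9| < 38|s + 9|/(18·9) = (19/81)|s + 9|, which is < eps once |s + 9| < (81/19)eps.
Take delta = min(9, (81/19)eps). Then 0 < |s + 9| < delta forces both bounds, so |(-3s - 11)/(s - 9) + 8/9| < eps.

delta = min(9, (81/19)eps)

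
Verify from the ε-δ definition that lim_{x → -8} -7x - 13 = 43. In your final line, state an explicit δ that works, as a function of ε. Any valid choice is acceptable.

δ = ε/7

Let ε > 0. We need δ > 0 so that 0 < |x + 8| < δ implies |(-7x - 13) − 43| < ε.
Since (-7x - 13) − 43 = -7(x + 8), we have |(-7x - 13) − 43| = 7|x + 8|.
So 7|x + 8| < ε exactly when |x + 8| < ε/7.
Choosing δ = ε/7 gives |(-7x - 13) − 43| = 7|x + 8| < ε whenever |x + 8| < δ.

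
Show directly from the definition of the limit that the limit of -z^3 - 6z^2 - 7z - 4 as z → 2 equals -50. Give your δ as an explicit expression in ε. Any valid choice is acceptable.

δ = min(1, ε/56)

Suppose ε > 0. We want δ > 0 such that 0 < |z − 2| < δ implies |(-z^3 - 6z^2 - 7z - 4) + 50| < ε.
(-z^3 - 6z^2 - 7z - 4) + 50 = -z^3 - 6z^2 - 7z + 46 = (z − 2)(-z^2 - 8z - 23).
So |(-z^3 - 6z^2 - 7z - 4) + 50| = |z − 2|·|-z^2 - 8z - 23|.
Require δ ≤ 1. Then |z − 2| < 1 gives |z| < 3, and by the triangle inequality |-z^2 - 8z - 23| ≤ 3^2 + 8·3 + 23 = 56.
Hence |(-z^3 - 6z^2 - 7z - 4) + 50| ≤ 56|z − 2| < ε provided |z − 2| < ε/56.
Choosing δ = min(1, ε/56) ensures both conditions, hence |(-z^3 - 6z^2 - 7z - 4) + 50| < ε.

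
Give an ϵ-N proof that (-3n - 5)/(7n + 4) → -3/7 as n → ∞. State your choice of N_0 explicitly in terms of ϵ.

N_0 = (23/49)/ϵ

Let ϵ > 0. For n ≥ 1, |(-3n - 5)/(7n + 4) + 3/7| = |-23|/(7(7n + 4)) = 23/(7(7n + 4)).
Since 7n + 4 ≥ 7n for n ≥ 1, this is ≤ 23/(7·7n) = (23/49)/n.
So |(-3n - 5)/(7n + 4) + 3/7| < ϵ whenever n > (23/49)/ϵ.
Take N_0 = (23/49)/ϵ. If n > N_0 then |(-3n - 5)/(7n + 4) + 3/7| ≤ (23/49)/n < ϵ.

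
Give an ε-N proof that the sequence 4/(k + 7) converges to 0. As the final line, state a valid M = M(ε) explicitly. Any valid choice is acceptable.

M = 4/ε

Fix ε > 0. For k ≥ 1, |4/(k + 7) − 0| = 4/(k + 7) ≤ 4/k.
We need 4/k < ε, i.e. k > 4/ε.
Take M = 4/ε. If k > M then |4/(k + 7)| ≤ 4/k < ε.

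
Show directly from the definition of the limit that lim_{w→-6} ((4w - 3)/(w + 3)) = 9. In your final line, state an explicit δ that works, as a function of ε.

Fix ε > 0. We want δ > 0 with 0 < |w + 6| < δ ⇒ |(4w - 3)/(w + 3) − 9| < ε.
Combining over a common denominator, (4w - 3)/(w + 3) − 9 = [(4w - 3)·(-3) − (-27)·(w + 3)] / [(-3)·(w + 3)] = 15(w + 6) / ((-3)(w + 3)).
So |(4w - 3)/(w + 3) − 9| = 15|w + 6| / (3·|w + 3|).
Require δ ≤ 3/2, so |w + 3| ≥ |-3| − |w + 6| > 3 − 3/2 = 3/2.
Hence |(4w - 3)/(w + 3) − 9| < 15|w + 6|/(3·(3/2)) = (10/3)|w + 6|, which is < ε once |w + 6| < (3/10)ε.
Take δ = min(3/2, (3/10)ε). Then 0 < |w + 6| < δ forces both bounds, so |(4w - 3)/(w + 3) − 9| < ε.

δ = min(3/2, (3/10)ε)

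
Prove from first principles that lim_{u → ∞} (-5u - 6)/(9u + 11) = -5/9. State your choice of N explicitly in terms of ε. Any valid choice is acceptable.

N = (1/81)/ε

Let ε > 0 be given. We seek N > 0 such that u > N implies |(-5u - 6)/(9u + 11) + 5/9| < ε.
(-5u - 6)/(9u + 11) + 5/9 = (9(-5u - 6) − (-5)(9u + 11)) / (9(9u + 11)) = 1/(9(9u + 11)).
For u > 0 we have 9u + 11 > 9u, so |(-5u - 6)/(9u + 11) + 5/9| = 1/(9(9u + 11)) < 1/(9·9u) = (1/81)/u.
Thus |(-5u - 6)/(9u + 11) + 5/9| < ε whenever u > (1/81)/ε.
Take N = (1/81)/ε. If u > N then |(-5u - 6)/(9u + 11) + 5/9| < (1/81)/u < ε.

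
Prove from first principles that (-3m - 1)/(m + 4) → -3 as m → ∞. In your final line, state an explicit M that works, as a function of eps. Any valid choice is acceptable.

M = 11/eps

Suppose eps > 0. For m ≥ 1, |(-3m - 1)/(m + 4) + 3| = |11|/((m + 4)) = 11/((m + 4)).
Since m + 4 ≥ m for m ≥ 1, this is ≤ 11/(m) = 11/m.
So |(-3m - 1)/(m + 4) + 3| < eps whenever m > 11/eps.
Take M = 11/eps. If m > M then |(-3m - 1)/(m + 4) + 3| ≤ 11/m < eps.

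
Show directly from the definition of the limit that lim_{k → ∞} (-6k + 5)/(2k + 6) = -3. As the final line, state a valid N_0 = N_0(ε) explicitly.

N_0 = (23/2)/ε

Let ε > 0 be given. For k ≥ 1, |(-6k + 5)/(2k + 6) + 3| = |46|/(2(2k + 6)) = 46/(2(2k + 6)).
Since 2k + 6 ≥ 2k for k ≥ 1, this is ≤ 46/(2·2k) = (23/2)/k.
So |(-6k + 5)/(2k + 6) + 3| < ε whenever k > (23/2)/ε.
Take N_0 = (23/2)/ε. If k > N_0 then |(-6k + 5)/(2k + 6) + 3| ≤ (23/2)/k < ε.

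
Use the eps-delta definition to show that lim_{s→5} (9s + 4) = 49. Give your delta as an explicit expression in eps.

delta = eps/9

Fix eps > 0. We need delta > 0 so that 0 < |s − 5| < delta implies |(9s + 4) − 49| < eps.
|(9s + 4) − 49| = |9s - 45| = 9|s − 5|.
So 9|s − 5| < eps exactly when |s − 5| < eps/9.
Take delta = eps/9. If 0 < |s − 5| < delta then |(9s + 4) − 49| = 9|s − 5| < 9·(eps/9) = eps.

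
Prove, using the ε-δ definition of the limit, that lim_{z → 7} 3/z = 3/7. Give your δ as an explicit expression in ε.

Fix ε > 0. We seek δ > 0 such that 0 < |z − 7| < δ implies |3/z − (3/7)| < ε.
|3/z − (3/7)| = 3·|7 − z|/(7·|z|) = 3|z − 7|/(7|z|).
Restrict δ ≤ 7/2. Then |z − 7| < 7/2 gives |z| > 7/2, so 7|z| > 49/2.
Then |3/z − (3/7)| < 3|z − 7|/(49/2), which is < ε when |z − 7| < (49/6)ε.
Take δ = min(7/2, (49/6)ε). Then 0 < |z − 7| < δ gives both |z − 7| < 7/2 and |z − 7| < (49/6)ε, so |3/z − (3/7)| < ε.

δ = min(7/2, (49/6)ε)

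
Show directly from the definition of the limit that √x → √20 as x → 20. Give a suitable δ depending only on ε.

Let ε > 0. We want δ > 0 such that 0 < |x − 20| < δ implies |√x − √20| < ε.
Rationalise: √x − √20 = (x − 20)/(√x + √20), so |√x − √20| = |x − 20|/(√x + √20).
Restrict δ ≤ 20 so that |x − 20| < 20 forces x > 0, and then √x + √20 > √20.
Hence |√x − √20| < |x − 20|/√20, which is < ε once |x − 20| < √20·ε.
Take δ = min(20, √20·ε). If 0 < |x − 20| < δ then x > 0 and |√x − √20| < |x − 20|/√20 < ε.

δ = min(20, √20·ε)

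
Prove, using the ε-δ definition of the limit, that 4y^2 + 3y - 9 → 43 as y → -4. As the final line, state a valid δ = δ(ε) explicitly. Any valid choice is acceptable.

δ = min(1, ε/33)

Fix ε > 0. We want δ > 0 such that 0 < |y + 4| < δ implies |(4y^2 + 3y - 9) − 43| < ε.
(4y^2 + 3y - 9) − 43 = 4y^2 + 3y - 52 = (y + 4)(4y - 13).
So |(4y^2 + 3y - 9) − 43| = |y + 4|·|4y - 13|.
Assume first that |y + 4| < 1, so |y| < 5. Then |4y - 13| ≤ 4·5 + 13 = 33.
Hence |(4y^2 + 3y - 9) − 43| ≤ 33|y + 4| < ε provided |y + 4| < ε/33.
Choosing δ = min(1, ε/33) ensures both conditions, hence |(4y^2 + 3y - 9) − 43| < ε.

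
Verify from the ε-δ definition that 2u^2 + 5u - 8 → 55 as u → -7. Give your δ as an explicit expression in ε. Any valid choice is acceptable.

Let ε > 0 be given. We want δ > 0 such that 0 < |u + 7| < δ implies |(2u^2 + 5u - 8) − 55| < ε.
(2u^2 + 5u - 8) − 55 = 2u^2 + 5u - 63 = (u + 7)(2u - 9).
So |(2u^2 + 5u - 8) − 55| = |u + 7|·|2u - 9|.
Require δ ≤ 2. Then |u + 7| < 2 gives |u| < 9, and by the triangle inequality |2u - 9| ≤ 2·9 + 9 = 27.
Hence |(2u^2 + 5u - 8) − 55| ≤ 27|u + 7| < ε provided |u + 7| < ε/27.
Take δ = min(2, ε/27). Then 0 < |u + 7| < δ gives both |u + 7| < 2 and |u + 7| < ε/27, so |(2u^2 + 5u - 8) − 55| < ε.

δ = min(2, ε/27)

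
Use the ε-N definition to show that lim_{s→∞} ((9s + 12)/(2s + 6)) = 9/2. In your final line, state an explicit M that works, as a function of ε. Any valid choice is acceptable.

Let ε > 0. We seek M > 0 such that s > M implies |(9s + 12)/(2s + 6) − (9/2)| < ε.
(9s + 12)/(2s + 6) − (9/2) = (2(9s + 12) − 9(2s + 6)) / (2(2s + 6)) = -30/(2(2s + 6)).
For s > 0 we have 2s + 6 > 2s, so |(9s + 12)/(2s + 6) − (9/2)| = 30/(2(2s + 6)) < 30/(2·2s) = (15/2)/s.
Thus |(9s + 12)/(2s + 6) − (9/2)| < ε whenever s > (15/2)/ε.
Take M = (15/2)/ε. If s > M then |(9s + 12)/(2s + 6) − (9/2)| < (15/2)/s < ε.

M = (15/2)/ε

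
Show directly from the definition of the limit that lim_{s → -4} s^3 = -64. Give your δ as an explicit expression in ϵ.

Suppose ϵ > 0. We seek δ > 0 with 0 < |s + 4| < δ ⇒ |s^3 + 64| < ϵ.
Factor: s^3 + 64 = (s + 4)(s^2 - 4s + 16), so |s^3 + 64| = |s + 4|·|s^2 - 4s + 16|.
Impose δ ≤ 2 so that |s| < 6; then |s^2 - 4s + 16| ≤ 76.
Hence |s^3 + 64| ≤ 76|s + 4|, which is < ϵ once |s + 4| < ϵ/76.
Take δ = min(2, ϵ/76). If 0 < |s + 4| < δ then both bounds hold and |s^3 + 64| ≤ 76|s + 4| < 76·(ϵ/76) = ϵ.

δ = min(2, ϵ/76)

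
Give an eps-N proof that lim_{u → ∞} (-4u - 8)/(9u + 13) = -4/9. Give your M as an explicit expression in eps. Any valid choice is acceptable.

M = (20/81)/eps

Let eps > 0 be given. We seek M > 0 such that u > M implies |(-4u - 8)/(9u + 13) + 4/9| < eps.
(-4u - 8)/(9u + 13) + 4/9 = (9(-4u - 8) − (-4)(9u + 13)) / (9(9u + 13)) = -20/(9(9u + 13)).
For u > 0 we have 9u + 13 > 9u, so |(-4u - 8)/(9u + 13) + 4/9| = 20/(9(9u + 13)) < 20/(9·9u) = (20/81)/u.
Thus |(-4u - 8)/(9u + 13) + 4/9| < eps whenever u > (20/81)/eps.
Take M = (20/81)/eps. If u > M then |(-4u - 8)/(9u + 13) + 4/9| < (20/81)/u < eps.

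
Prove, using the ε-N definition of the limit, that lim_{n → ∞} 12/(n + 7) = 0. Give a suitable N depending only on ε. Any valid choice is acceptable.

Let ε > 0. For n ≥ 1, |12/(n + 7) − 0| = 12/(n + 7) ≤ 12/n.
We need 12/n < ε, i.e. n > 12/ε.
Take N = 12/ε. If n > N then |12/(n + 7)| ≤ 12/n < ε.

N = 12/ε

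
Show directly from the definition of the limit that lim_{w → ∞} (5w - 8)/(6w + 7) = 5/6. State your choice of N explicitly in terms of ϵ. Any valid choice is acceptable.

N = (83/36)/ϵ

Fix ϵ > 0. We seek N > 0 such that w > N implies |(5w - 8)/(6w + 7) − (5/6)| < ϵ.
(5w - 8)/(6w + 7) − (5/6) = (6(5w - 8) − 5(6w + 7)) / (6(6w + 7)) = -83/(6(6w + 7)).
For w > 0 we have 6w + 7 > 6w, so |(5w - 8)/(6w + 7) − (5/6)| = 83/(6(6w + 7)) < 83/(6·6w) = (83/36)/w.
Thus |(5w - 8)/(6w + 7) − (5/6)| < ϵ whenever w > (83/36)/ϵ.
Take N = (83/36)/ϵ. If w > N then |(5w - 8)/(6w + 7) − (5/6)| < (83/36)/w < ϵ.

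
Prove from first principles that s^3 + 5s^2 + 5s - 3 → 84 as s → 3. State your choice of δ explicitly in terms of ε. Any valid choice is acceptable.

Suppose ε > 0. We want δ > 0 such that 0 < |s − 3| < δ implies |(s^3 + 5s^2 + 5s - 3) − 84| < ε.
(s^3 + 5s^2 + 5s - 3) − 84 = s^3 + 5s^2 + 5s - 87 = (s − 3)(s^2 + 8s + 29).
So |(s^3 + 5s^2 + 5s - 3) − 84| = |s − 3|·|s^2 + 8s + 29|.
Require δ ≤ 2. Then |s − 3| < 2 gives |s| < 5, and by the triangle inequality |s^2 + 8s + 29| ≤ 5^2 + 8·5 + 29 = 94.
Hence |(s^3 + 5s^2 + 5s - 3) − 84| ≤ 94|s − 3| < ε provided |s − 3| < ε/94.
Take δ = min(2, ε/94). Then 0 < |s − 3| < δ gives both |s − 3| < 2 and |s − 3| < ε/94, so |(s^3 + 5s^2 + 5s - 3) − 84| < ε.

δ = min(2, ε/94)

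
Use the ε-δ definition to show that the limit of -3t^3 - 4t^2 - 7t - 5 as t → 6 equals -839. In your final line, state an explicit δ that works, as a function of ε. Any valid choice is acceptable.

Let ε > 0 be given. We want δ > 0 such that 0 < |t − 6| < δ implies |(-3t^3 - 4t^2 - 7t - 5) + 839| < ε.
(-3t^3 - 4t^2 - 7t - 5) + 839 = -3t^3 - 4t^2 - 7t + 834 = (t − 6)(-3t^2 - 22t - 139).
So |(-3t^3 - 4t^2 - 7t - 5) + 839| = |t − 6|·|-3t^2 - 22t - 139|.
Require δ ≤ 1. Then |t − 6| < 1 gives |t| < 7, and by the triangle inequality |-3t^2 - 22t - 139| ≤ 3·7^2 + 22·7 + 139 = 440.
Hence |(-3t^3 - 4t^2 - 7t - 5) + 839| ≤ 440|t − 6| < ε provided |t − 6| < ε/440.
Choosing δ = min(1, ε/440) ensures both conditions, hence |(-3t^3 - 4t^2 - 7t - 5) + 839| < ε.

δ = min(1, ε/440)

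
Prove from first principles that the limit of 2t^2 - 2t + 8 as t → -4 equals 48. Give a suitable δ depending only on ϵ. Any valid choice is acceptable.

Fix ϵ > 0. We want δ > 0 such that 0 < |t + 4| < δ implies |(2t^2 - 2t + 8) − 48| < ϵ.
(2t^2 - 2t + 8) − 48 = 2t^2 - 2t - 40 = (t + 4)(2t - 10).
So |(2t^2 - 2t + 8) − 48| = |t + 4|·|2t - 10|.
Assume first that |t + 4| < 1, so |t| < 5. Then |2t - 10| ≤ 2·5 + 10 = 20.
Hence |(2t^2 - 2t + 8) − 48| ≤ 20|t + 4| < ϵ provided |t + 4| < ϵ/20.
Take δ = min(1, ϵ/20). Then 0 < |t + 4| < δ gives both |t + 4| < 1 and |t + 4| < ϵ/20, so |(2t^2 - 2t + 8) − 48| < ϵ.

δ = min(1, ϵ/20)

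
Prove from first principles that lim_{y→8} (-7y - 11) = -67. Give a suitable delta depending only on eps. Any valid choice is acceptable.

delta = eps/7

Let eps > 0 be given. We need delta > 0 so that 0 < |y − 8| < delta implies |(-7y - 11) + 67| < eps.
Since (-7y - 11) + 67 = -7(y − 8), we have |(-7y - 11) + 67| = 7|y − 8|.
Thus it suffices that |y − 8| < eps/7.
Choosing delta = eps/7 gives |(-7y - 11) + 67| = 7|y − 8| < eps whenever |y − 8| < delta.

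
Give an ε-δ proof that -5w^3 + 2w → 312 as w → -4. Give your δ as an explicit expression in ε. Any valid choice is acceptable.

Fix ε > 0. We want δ > 0 such that 0 < |w + 4| < δ implies |(-5w^3 + 2w) − 312| < ε.
(-5w^3 + 2w) − 312 = -5w^3 + 2w - 312 = (w + 4)(-5w^2 + 20w - 78).
So |(-5w^3 + 2w) − 312| = |w + 4|·|-5w^2 + 20w - 78|.
Require δ ≤ 2. Then |w + 4| < 2 gives |w| < 6, and by the triangle inequality |-5w^2 + 20w - 78| ≤ 5·6^2 + 20·6 + 78 = 378.
Hence |(-5w^3 + 2w) − 312| ≤ 378|w + 4| < ε provided |w + 4| < ε/378.
Take δ = min(2, ε/378). Then 0 < |w + 4| < δ gives both |w + 4| < 2 and |w + 4| < ε/378, so |(-5w^3 + 2w) − 312| < ε.

δ = min(2, ε/378)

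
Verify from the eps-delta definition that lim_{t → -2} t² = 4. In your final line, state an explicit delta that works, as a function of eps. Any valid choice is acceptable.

Suppose eps > 0. We seek delta > 0 with 0 < |t + 2| < delta ⇒ |t² − 4| < eps.
Factor: t² − 4 = (t + 2)(t - 2), so |t² − 4| = |t + 2|·|t - 2|.
Impose delta ≤ 1 so that |t| < 3; then |t - 2| ≤ 5.
Hence |t² − 4| ≤ 5|t + 2|, which is < eps once |t + 2| < eps/5.
Take delta = min(1, eps/5). If 0 < |t + 2| < delta then both bounds hold and |t² − 4| ≤ 5|t + 2| < 5·(eps/5) = eps.

delta = min(1, eps/5)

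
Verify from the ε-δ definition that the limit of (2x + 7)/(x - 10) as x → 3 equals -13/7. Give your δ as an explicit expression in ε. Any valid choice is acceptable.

δ = min(7/2, (49/54)ε)

Fix ε > 0. We want δ > 0 with 0 < |x − 3| < δ ⇒ |(2x + 7)/(x - 10) + 13/7| < ε.
Combining over a common denominator, (2x + 7)/(x - 10) + 13/7 = [(2x + 7)·(-7) − 13·(x - 10)] / [(-7)·(x - 10)] = -27(x − 3) / ((-7)(x - 10)).
So |(2x + 7)/(x - 10) + 13/7| = 27|x − 3| / (7·|x − 10|).
Restrict δ ≤ 7/2. Then |x − 3| < 7/2 gives |x − 10| = |(x − 3) + (-7)| ≥ 7 − 7/2 = 7/2.
Hence |(2x + 7)/(x - 10) + 13/7| < 27|x − 3|/(7·(7/2)) = (54/49)|x − 3|, which is < ε once |x − 3| < (49/54)ε.
Take δ = min(7/2, (49/54)ε). Then 0 < |x − 3| < δ forces both bounds, so |(2x + 7)/(x - 10) + 13/7| < ε.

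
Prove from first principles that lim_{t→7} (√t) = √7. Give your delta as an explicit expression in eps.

Fix eps > 0. We want delta > 0 such that 0 < |t − 7| < delta implies |√t − √7| < eps.
Multiplying by the conjugate, |√t − √7| = |t − 7|/(√t + √7).
Restrict delta ≤ 7 so that |t − 7| < 7 forces t > 0, and then √t + √7 > √7.
Hence |√t − √7| < |t − 7|/√7, which is < eps once |t − 7| < √7·eps.
Take delta = min(7, √7·eps). If 0 < |t − 7| < delta then t > 0 and |√t − √7| < |t − 7|/√7 < eps.

delta = min(7, √7·eps)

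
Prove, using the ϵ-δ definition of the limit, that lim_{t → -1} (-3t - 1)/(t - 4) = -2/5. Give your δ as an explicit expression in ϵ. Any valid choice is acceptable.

Let ϵ > 0. We want δ > 0 with 0 < |t + 1| < δ ⇒ |(-3t - 1)/(t - 4) + 2/5| < ϵ.
Combining over a common denominator, (-3t - 1)/(t - 4) + 2/5 = [(-3t - 1)·(-5) − 2·(t - 4)] / [(-5)·(t - 4)] = 13(t + 1) / ((-5)(t - 4)).
So |(-3t - 1)/(t - 4) + 2/5| = 13|t + 1| / (5·|t − 4|).
Require δ ≤ 5/2, so |t − 4| ≥ |-5| − |t + 1| > 5 − 5/2 = 5/2.
Hence |(-3t - 1)/(t - 4) + 2/5| < 13|t + 1|/(5·(5/2)) = (26/25)|t + 1|, which is < ϵ once |t + 1| < (25/26)ϵ.
Take δ = min(5/2, (25/26)ϵ). Then 0 < |t + 1| < δ forces both bounds, so |(-3t - 1)/(t - 4) + 2/5| < ϵ.

δ = min(5/2, (25/26)ϵ)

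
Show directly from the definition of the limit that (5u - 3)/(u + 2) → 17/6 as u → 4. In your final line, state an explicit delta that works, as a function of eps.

delta = min(3, (18/13)eps)

Let eps > 0. We want delta > 0 with 0 < |u − 4| < delta ⇒ |(5u - 3)/(u + 2) − (17/6)| < eps.
Combining over a common denominator, (5u - 3)/(u + 2) − (17/6) = [(5u - 3)·6 − 17·(u + 2)] / [6·(u + 2)] = 13(u − 4) / (6(u + 2)).
So |(5u - 3)/(u + 2) − (17/6)| = 13|u − 4| / (6·|u + 2|).
Require delta ≤ 3, so |u + 2| ≥ |6| − |u − 4| > 6 − 3 = 3.
Hence |(5u - 3)/(u + 2) − (17/6)| < 13|u − 4|/(6·3) = (13/18)|u − 4|, which is < eps once |u − 4| < (18/13)eps.
Take delta = min(3, (18/13)eps). Then 0 < |u − 4| < delta forces both bounds, so |(5u - 3)/(u + 2) − (17/6)| < eps.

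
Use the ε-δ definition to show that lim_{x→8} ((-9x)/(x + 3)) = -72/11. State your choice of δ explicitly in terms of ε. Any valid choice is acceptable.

δ = min(11/2, (121/54)ε)

Suppose ε > 0. We want δ > 0 with 0 < |x − 8| < δ ⇒ |(-9x)/(x + 3) + 72/11| < ε.
Combining over a common denominator, (-9x)/(x + 3) + 72/11 = [(-9x)·11 − (-72)·(x + 3)] / [11·(x + 3)] = -27(x − 8) / (11(x + 3)).
So |(-9x)/(x + 3) + 72/11| = 27|x − 8| / (11·|x + 3|).
Restrict δ ≤ 11/2. Then |x − 8| < 11/2 gives |x + 3| = |(x − 8) + 11| ≥ 11 − 11/2 = 11/2.
Hence |(-9x)/(x + 3) + 72/11| < 27|x − 8|/(11·(11/2)) = (54/121)|x − 8|, which is < ε once |x − 8| < (121/54)ε.
Take δ = min(11/2, (121/54)ε). Then 0 < |x − 8| < δ forces both bounds, so |(-9x)/(x + 3) + 72/11| < ε.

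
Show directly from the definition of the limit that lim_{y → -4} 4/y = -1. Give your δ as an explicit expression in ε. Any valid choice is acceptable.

δ = min(2, 2ε)

Fix ε > 0. We seek δ > 0 such that 0 < |y + 4| < δ implies |4/y + 1| < ε.
|4/y + 1| = 4·|-4 − y|/(4·|y|) = 4|y + 4|/(4|y|).
Restrict δ ≤ 2. Then |y + 4| < 2 gives |y| > 2, so 4|y| > 8.
Then |4/y + 1| < 4|y + 4|/8, which is < ε when |y + 4| < 2ε.
Take δ = min(2, 2ε). Then 0 < |y + 4| < δ gives both |y + 4| < 2 and |y + 4| < 2ε, so |4/y + 1| < ε.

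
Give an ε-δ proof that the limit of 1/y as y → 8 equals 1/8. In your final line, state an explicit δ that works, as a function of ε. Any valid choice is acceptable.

δ = min(4, 32ε)

Suppose ε > 0. We seek δ > 0 such that 0 < |y − 8| < δ implies |1/y − (1/8)| < ε.
|1/y − (1/8)| = |8 − y|/(8·|y|) = |y − 8|/(8|y|).
Restrict δ ≤ 4. Then |y − 8| < 4 gives |y| > 4, so 8|y| > 32.
Then |1/y − (1/8)| < |y − 8|/32, which is < ε when |y − 8| < 32ε.
Take δ = min(4, 32ε). Then 0 < |y − 8| < δ gives both |y − 8| < 4 and |y − 8| < 32ε, so |1/y − (1/8)| < ε.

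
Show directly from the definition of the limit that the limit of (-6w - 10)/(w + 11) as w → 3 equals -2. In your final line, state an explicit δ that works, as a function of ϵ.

Let ϵ > 0 be given. We want δ > 0 with 0 < |w − 3| < δ ⇒ |(-6w - 10)/(w + 11) + 2| < ϵ.
Combining over a common denominator, (-6w - 10)/(w + 11) + 2 = [(-6w - 10)·14 − (-28)·(w + 11)] / [14·(w + 11)] = -56(w − 3) / (14(w + 11)).
So |(-6w - 10)/(w + 11) + 2| = 56|w − 3| / (14·|w + 11|).
Require δ ≤ 7, so |w + 11| ≥ |14| − |w − 3| > 14 − 7 = 7.
Hence |(-6w - 10)/(w + 11) + 2| < 56|w − 3|/(14·7) = (4/7)|w − 3|, which is < ϵ once |w − 3| < (7/4)ϵ.
Take δ = min(7, (7/4)ϵ). Then 0 < |w − 3| < δ forces both bounds, so |(-6w - 10)/(w + 11) + 2| < ϵ.

δ = min(7, (7/4)ϵ)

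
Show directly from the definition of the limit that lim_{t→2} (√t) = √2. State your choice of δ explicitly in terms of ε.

Suppose ε > 0. We want δ > 0 such that 0 < |t − 2| < δ implies |√t − √2| < ε.
Multiplying by the conjugate, |√t − √2| = |t − 2|/(√t + √2).
Restrict δ ≤ 2 so that |t − 2| < 2 forces t > 0, and then √t + √2 > √2.
Hence |√t − √2| < |t − 2|/√2, which is < ε once |t − 2| < √2·ε.
Take δ = min(2, √2·ε). If 0 < |t − 2| < δ then t > 0 and |√t − √2| < |t − 2|/√2 < ε.

δ = min(2, √2·ε)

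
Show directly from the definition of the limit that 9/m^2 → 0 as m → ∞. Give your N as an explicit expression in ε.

Let ε > 0 be given. For m ≥ 1, |9/m^2 − 0| = 9/m^2.
9/m^2 < ε ⇔ m^2 > 9/ε ⇔ m > (9/ε)^{1/2}.
Take N = (9/ε)^{1/2}. Then m > N implies 9/m^2 < ε.

N = (9/ε)^{1/2}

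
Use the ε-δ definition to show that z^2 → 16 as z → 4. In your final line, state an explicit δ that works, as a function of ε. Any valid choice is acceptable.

δ = min(1, ε/9)

Let ε > 0 be given. We seek δ > 0 with 0 < |z − 4| < δ ⇒ |z^2 − 16| < ε.
Factor: z^2 − 16 = (z − 4)(z + 4), so |z^2 − 16| = |z − 4|·|z + 4|.
Impose δ ≤ 1 so that |z| < 5; then |z + 4| ≤ 9.
Hence |z^2 − 16| ≤ 9|z − 4|, which is < ε once |z − 4| < ε/9.
Take δ = min(1, ε/9). If 0 < |z − 4| < δ then both bounds hold and |z^2 − 16| ≤ 9|z − 4| < 9·(ε/9) = ε.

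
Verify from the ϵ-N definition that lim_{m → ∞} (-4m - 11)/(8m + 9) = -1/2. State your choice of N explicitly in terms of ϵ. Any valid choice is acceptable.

Let ϵ > 0. For m ≥ 1, |(-4m - 11)/(8m + 9) + 1/2| = |-52|/(8(8m + 9)) = 52/(8(8m + 9)).
Since 8m + 9 ≥ 8m for m ≥ 1, this is ≤ 52/(8·8m) = (13/16)/m.
So |(-4m - 11)/(8m + 9) + 1/2| < ϵ whenever m > (13/16)/ϵ.
Take N = (13/16)/ϵ. If m > N then |(-4m - 11)/(8m + 9) + 1/2| ≤ (13/16)/m < ϵ.

N = (13/16)/ϵ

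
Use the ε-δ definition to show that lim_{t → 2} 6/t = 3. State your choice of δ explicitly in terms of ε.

Let ε > 0 be given. We seek δ > 0 such that 0 < |t − 2| < δ implies |6/t − 3| < ε.
|6/t − 3| = 6·|2 − t|/(2·|t|) = 6|t − 2|/(2|t|).
Require δ ≤ 1 so that |t| > 2 − 1 = 1, hence 2|t| > 2.
Then |6/t − 3| < 6|t − 2|/2, which is < ε when |t − 2| < (1/3)ε.
Take δ = min(1, (1/3)ε). Then 0 < |t − 2| < δ gives both |t − 2| < 1 and |t − 2| < (1/3)ε, so |6/t − 3| < ε.

δ = min(1, (1/3)ε)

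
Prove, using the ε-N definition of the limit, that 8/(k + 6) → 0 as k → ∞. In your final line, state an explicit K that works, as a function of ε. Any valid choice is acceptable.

Fix ε > 0. For k ≥ 1, |8/(k + 6) − 0| = 8/(k + 6) ≤ 8/k.
We need 8/k < ε, i.e. k > 8/ε.
Take K = 8/ε. If k > K then |8/(k + 6)| ≤ 8/k < ε.

K = 8/ε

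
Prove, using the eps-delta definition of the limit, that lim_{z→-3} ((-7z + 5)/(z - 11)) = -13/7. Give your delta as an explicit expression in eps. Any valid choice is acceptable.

delta = min(7, (49/36)eps)

Fix eps > 0. We want delta > 0 with 0 < |z + 3| < delta ⇒ |(-7z + 5)/(z - 11) + 13/7| < eps.
Combining over a common denominator, (-7z + 5)/(z - 11) + 13/7 = [(-7z + 5)·(-14) − 26·(z - 11)] / [(-14)·(z - 11)] = 72(z + 3) / ((-14)(z - 11)).
So |(-7z + 5)/(z - 11) + 13/7| = 72|z + 3| / (14·|z − 11|).
Restrict delta ≤ 7. Then |z + 3| < 7 gives |z − 11| = |(z + 3) + (-14)| ≥ 14 − 7 = 7.
Hence |(-7z + 5)/(z - 11) + 13/7| < 72|z + 3|/(14·7) = (36/49)|z + 3|, which is < eps once |z + 3| < (49/36)eps.
Take delta = min(7, (49/36)eps). Then 0 < |z + 3| < delta forces both bounds, so |(-7z + 5)/(z - 11) + 13/7| < eps.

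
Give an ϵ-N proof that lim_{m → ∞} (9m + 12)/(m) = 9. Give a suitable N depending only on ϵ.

N = 12/ϵ

Fix ϵ > 0. For m ≥ 1, |(9m + 12)/(m) − 9| = |12|/((m)) = 12/((m)).
Since m ≥ m for m ≥ 1, this is ≤ 12/(m) = 12/m.
So |(9m + 12)/(m) − 9| < ϵ whenever m > 12/ϵ.
Take N = 12/ϵ. If m > N then |(9m + 12)/(m) − 9| ≤ 12/m < ϵ.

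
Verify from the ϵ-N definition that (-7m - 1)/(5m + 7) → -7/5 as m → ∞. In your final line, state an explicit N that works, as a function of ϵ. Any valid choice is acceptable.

Let ϵ > 0 be given. For m ≥ 1, |(-7m - 1)/(5m + 7) + 7/5| = |44|/(5(5m + 7)) = 44/(5(5m + 7)).
Since 5m + 7 ≥ 5m for m ≥ 1, this is ≤ 44/(5·5m) = (44/25)/m.
So |(-7m - 1)/(5m + 7) + 7/5| < ϵ whenever m > (44/25)/ϵ.
Take N = (44/25)/ϵ. If m > N then |(-7m - 1)/(5m + 7) + 7/5| ≤ (44/25)/m < ϵ.

N = (44/25)/ϵ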